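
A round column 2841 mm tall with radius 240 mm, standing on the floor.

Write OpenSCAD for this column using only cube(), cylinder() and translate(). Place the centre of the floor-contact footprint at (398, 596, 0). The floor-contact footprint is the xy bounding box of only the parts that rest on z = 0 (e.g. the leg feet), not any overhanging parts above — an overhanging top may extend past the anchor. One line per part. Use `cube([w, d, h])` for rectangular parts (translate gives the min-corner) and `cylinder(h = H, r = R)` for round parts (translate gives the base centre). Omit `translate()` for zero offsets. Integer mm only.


translate([398, 596, 0]) cylinder(h = 2841, r = 240);


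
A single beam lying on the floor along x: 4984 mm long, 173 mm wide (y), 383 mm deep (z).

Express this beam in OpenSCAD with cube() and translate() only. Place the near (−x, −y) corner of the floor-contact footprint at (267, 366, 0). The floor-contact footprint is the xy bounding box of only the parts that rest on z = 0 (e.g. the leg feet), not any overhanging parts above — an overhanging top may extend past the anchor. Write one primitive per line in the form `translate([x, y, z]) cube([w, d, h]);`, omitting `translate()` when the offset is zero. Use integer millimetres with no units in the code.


translate([267, 366, 0]) cube([4984, 173, 383]);


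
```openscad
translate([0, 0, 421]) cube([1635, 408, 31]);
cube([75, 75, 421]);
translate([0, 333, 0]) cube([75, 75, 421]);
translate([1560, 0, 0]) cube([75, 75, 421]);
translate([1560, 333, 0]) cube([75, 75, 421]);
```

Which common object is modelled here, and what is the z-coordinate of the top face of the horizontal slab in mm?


A bench. The seat-top height is 452 mm.

A long slab on four corner posts — a bench. The slab sits at z = 421 with thickness 31, so the top is 421 + 31 = 452 mm.


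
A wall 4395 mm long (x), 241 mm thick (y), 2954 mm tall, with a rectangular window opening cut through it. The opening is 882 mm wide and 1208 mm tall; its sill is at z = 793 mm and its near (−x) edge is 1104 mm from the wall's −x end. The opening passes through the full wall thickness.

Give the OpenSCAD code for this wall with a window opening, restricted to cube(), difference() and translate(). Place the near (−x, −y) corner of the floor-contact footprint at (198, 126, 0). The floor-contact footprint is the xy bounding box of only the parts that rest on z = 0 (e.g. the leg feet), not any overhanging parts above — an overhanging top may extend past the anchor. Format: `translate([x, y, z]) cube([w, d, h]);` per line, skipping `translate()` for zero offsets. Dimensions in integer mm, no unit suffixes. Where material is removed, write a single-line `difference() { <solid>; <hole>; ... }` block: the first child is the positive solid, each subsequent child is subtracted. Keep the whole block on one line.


difference() { translate([198, 126, 0]) cube([4395, 241, 2954]); translate([1302, 126, 793]) cube([882, 241, 1208]); }


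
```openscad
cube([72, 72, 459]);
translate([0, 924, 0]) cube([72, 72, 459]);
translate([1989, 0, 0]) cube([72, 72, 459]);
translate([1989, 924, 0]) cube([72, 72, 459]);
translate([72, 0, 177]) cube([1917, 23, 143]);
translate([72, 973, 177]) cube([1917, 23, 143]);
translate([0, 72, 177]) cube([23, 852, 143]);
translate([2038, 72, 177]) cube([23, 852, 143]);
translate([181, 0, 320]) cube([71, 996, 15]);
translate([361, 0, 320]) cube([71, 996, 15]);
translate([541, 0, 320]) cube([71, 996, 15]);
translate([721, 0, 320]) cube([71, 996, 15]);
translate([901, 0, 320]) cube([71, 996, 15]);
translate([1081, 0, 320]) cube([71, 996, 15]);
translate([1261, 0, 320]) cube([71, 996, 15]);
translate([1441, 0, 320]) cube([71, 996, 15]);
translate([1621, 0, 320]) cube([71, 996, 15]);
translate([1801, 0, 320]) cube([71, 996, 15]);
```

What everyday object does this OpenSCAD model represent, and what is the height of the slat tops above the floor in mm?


A bed frame. The slat-top height is 335 mm.

Four posts, four rails, and a row of slats — a bed frame. Slats sit on the rails at z = 177 + 143 = 320; with slat thickness 15, the top is 335 mm.


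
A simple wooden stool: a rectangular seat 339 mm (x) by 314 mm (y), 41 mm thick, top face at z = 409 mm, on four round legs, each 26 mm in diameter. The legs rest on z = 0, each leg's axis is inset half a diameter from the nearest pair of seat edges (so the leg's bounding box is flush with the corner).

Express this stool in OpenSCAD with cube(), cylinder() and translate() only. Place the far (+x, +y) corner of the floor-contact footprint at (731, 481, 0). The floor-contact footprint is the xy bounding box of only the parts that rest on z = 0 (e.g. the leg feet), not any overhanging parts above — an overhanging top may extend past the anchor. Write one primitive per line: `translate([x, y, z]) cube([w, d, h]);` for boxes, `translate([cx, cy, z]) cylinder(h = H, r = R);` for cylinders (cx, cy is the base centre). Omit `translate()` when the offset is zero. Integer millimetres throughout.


translate([392, 167, 368]) cube([339, 314, 41]);
translate([405, 180, 0]) cylinder(h = 368, r = 13);
translate([718, 180, 0]) cylinder(h = 368, r = 13);
translate([405, 468, 0]) cylinder(h = 368, r = 13);
translate([718, 468, 0]) cylinder(h = 368, r = 13);


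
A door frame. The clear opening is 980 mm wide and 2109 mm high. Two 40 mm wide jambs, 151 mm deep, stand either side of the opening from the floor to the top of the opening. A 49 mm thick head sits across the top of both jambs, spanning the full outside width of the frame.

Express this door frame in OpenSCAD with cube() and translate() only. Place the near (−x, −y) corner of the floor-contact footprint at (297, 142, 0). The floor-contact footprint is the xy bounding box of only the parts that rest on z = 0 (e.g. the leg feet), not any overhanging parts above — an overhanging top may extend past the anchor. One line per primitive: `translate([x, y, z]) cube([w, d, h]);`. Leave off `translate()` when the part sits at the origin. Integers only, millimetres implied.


translate([297, 142, 0]) cube([40, 151, 2109]);
translate([1317, 142, 0]) cube([40, 151, 2109]);
translate([297, 142, 2109]) cube([1060, 151, 49]);


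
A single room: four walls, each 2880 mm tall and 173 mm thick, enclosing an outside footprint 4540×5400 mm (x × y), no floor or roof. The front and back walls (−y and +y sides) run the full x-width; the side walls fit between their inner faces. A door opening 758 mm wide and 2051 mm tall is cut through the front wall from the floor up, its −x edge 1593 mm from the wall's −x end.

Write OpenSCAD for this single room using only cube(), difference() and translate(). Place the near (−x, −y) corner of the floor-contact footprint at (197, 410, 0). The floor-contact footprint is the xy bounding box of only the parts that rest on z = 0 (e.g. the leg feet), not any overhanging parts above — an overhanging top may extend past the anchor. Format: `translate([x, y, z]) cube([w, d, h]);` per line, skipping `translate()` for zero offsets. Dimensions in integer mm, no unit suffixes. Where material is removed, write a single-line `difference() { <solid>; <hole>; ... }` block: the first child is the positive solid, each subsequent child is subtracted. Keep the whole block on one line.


difference() { translate([197, 410, 0]) cube([4540, 173, 2880]); translate([1790, 410, 0]) cube([758, 173, 2051]); }
translate([197, 5637, 0]) cube([4540, 173, 2880]);
translate([197, 583, 0]) cube([173, 5054, 2880]);
translate([4564, 583, 0]) cube([173, 5054, 2880]);


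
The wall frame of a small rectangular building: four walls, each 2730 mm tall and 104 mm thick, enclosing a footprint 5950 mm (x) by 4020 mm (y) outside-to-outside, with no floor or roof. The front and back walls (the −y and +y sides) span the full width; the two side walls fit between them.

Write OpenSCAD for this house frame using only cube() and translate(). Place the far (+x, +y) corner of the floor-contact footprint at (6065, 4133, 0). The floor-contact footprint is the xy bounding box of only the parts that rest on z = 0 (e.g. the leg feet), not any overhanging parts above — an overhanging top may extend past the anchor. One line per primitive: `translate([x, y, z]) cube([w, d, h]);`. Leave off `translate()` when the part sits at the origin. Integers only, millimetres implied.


translate([115, 113, 0]) cube([5950, 104, 2730]);
translate([115, 4029, 0]) cube([5950, 104, 2730]);
translate([115, 217, 0]) cube([104, 3812, 2730]);
translate([5961, 217, 0]) cube([104, 3812, 2730]);


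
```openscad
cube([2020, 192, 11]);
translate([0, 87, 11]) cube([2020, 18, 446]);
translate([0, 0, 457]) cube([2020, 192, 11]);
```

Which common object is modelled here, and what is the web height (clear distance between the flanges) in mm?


An I-beam. The web height is 446 mm.

Two wide flanges with a thin centred web — an I-beam. Overall 468 mm minus two 11 mm flanges gives a web of 468 − 2·11 = 446 mm.


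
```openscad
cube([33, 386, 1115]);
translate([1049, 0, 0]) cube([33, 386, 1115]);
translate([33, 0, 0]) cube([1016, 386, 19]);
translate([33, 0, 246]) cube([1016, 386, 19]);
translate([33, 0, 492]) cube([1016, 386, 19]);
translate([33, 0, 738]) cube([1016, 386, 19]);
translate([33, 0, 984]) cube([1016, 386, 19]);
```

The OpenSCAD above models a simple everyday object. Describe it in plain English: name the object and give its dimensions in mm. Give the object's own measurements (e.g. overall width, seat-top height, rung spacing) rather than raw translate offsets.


An open bookshelf. Two side panels, each 33 mm thick, 386 mm deep and 1115 mm tall, stand 1082 mm apart (outside-to-outside). Between them sit 5 shelves, each 19 mm thick and 386 mm deep, spanning the full gap between the sides. The bottom shelf rests on the floor (its underside at z = 0) and the clear gap between one shelf's top and the next shelf's underside is 227 mm.


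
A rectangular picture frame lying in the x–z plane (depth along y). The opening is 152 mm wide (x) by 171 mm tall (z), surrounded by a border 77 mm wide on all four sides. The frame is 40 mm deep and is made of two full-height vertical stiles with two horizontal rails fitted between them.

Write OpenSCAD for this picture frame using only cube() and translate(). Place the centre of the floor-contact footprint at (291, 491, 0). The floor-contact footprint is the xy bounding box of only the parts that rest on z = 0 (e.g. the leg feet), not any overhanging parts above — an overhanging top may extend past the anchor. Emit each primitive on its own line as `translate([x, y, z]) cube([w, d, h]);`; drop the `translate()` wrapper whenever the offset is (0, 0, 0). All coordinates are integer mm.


translate([138, 471, 0]) cube([77, 40, 325]);
translate([367, 471, 0]) cube([77, 40, 325]);
translate([215, 471, 0]) cube([152, 40, 77]);
translate([215, 471, 248]) cube([152, 40, 77]);


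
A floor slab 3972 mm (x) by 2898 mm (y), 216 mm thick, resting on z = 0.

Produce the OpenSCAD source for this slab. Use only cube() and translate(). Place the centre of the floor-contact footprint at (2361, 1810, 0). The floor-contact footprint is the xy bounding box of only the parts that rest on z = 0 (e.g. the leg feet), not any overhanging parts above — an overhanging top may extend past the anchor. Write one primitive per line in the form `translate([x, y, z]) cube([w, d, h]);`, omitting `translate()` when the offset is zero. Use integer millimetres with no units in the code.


translate([375, 361, 0]) cube([3972, 2898, 216]);


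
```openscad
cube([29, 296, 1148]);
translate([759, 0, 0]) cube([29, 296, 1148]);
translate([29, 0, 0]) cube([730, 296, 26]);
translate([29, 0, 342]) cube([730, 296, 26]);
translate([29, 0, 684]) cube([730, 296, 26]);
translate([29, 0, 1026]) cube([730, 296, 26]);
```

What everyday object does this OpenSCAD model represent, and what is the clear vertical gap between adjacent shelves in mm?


A bookshelf. The clear shelf gap is 316 mm.

Two tall side panels with 4 horizontal boards between them — a bookshelf. The first two shelf undersides are at z = 0 and z = 342; with shelf thickness 26, the clear gap is 342 − 0 − 26 = 316 mm.


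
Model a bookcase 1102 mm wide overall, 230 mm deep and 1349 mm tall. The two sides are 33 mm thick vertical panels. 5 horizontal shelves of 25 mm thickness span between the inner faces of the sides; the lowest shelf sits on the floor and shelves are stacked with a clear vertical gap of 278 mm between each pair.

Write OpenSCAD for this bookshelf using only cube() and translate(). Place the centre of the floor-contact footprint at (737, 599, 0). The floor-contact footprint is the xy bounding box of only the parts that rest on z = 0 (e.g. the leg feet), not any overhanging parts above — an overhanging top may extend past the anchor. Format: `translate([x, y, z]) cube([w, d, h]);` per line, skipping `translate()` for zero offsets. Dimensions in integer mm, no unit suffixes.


translate([186, 484, 0]) cube([33, 230, 1349]);
translate([1255, 484, 0]) cube([33, 230, 1349]);
translate([219, 484, 0]) cube([1036, 230, 25]);
translate([219, 484, 303]) cube([1036, 230, 25]);
translate([219, 484, 606]) cube([1036, 230, 25]);
translate([219, 484, 909]) cube([1036, 230, 25]);
translate([219, 484, 1212]) cube([1036, 230, 25]);


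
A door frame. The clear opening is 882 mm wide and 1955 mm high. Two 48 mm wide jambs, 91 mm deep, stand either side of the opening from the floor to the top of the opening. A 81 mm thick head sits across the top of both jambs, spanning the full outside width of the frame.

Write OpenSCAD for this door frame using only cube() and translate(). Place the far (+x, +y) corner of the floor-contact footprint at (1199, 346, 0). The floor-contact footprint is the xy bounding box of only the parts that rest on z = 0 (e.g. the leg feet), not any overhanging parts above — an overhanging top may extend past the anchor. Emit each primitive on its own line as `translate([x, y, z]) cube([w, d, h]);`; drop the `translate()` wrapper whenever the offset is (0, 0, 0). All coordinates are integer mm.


translate([221, 255, 0]) cube([48, 91, 1955]);
translate([1151, 255, 0]) cube([48, 91, 1955]);
translate([221, 255, 1955]) cube([978, 91, 81]);


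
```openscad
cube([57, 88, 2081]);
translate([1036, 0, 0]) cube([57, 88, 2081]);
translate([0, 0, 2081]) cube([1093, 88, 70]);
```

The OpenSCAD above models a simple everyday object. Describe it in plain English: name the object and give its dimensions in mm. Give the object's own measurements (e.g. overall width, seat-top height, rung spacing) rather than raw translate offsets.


A door frame. The clear opening is 979 mm wide and 2081 mm high. Two 57 mm wide jambs, 88 mm deep, stand either side of the opening from the floor to the top of the opening. A 70 mm thick head sits across the top of both jambs, spanning the full outside width of the frame.


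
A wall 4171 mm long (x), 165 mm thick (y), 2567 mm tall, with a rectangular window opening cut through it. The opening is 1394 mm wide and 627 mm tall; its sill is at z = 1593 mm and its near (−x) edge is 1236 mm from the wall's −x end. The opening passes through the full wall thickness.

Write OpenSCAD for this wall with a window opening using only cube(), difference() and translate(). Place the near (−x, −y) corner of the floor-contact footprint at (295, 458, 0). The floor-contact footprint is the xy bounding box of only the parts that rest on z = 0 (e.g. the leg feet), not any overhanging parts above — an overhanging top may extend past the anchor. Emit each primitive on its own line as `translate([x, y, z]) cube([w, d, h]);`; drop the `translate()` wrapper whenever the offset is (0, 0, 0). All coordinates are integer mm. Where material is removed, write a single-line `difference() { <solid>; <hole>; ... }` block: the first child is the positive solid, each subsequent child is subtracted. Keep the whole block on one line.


difference() { translate([295, 458, 0]) cube([4171, 165, 2567]); translate([1531, 458, 1593]) cube([1394, 165, 627]); }


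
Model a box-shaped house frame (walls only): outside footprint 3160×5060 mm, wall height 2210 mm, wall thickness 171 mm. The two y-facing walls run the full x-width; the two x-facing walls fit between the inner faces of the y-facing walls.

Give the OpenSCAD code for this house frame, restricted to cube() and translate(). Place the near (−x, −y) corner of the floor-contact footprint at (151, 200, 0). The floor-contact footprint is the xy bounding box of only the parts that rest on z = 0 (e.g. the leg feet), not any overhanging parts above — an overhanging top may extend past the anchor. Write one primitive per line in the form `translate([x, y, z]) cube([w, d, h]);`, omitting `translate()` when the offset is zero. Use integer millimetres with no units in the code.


translate([151, 200, 0]) cube([3160, 171, 2210]);
translate([151, 5089, 0]) cube([3160, 171, 2210]);
translate([151, 371, 0]) cube([171, 4718, 2210]);
translate([3140, 371, 0]) cube([171, 4718, 2210]);


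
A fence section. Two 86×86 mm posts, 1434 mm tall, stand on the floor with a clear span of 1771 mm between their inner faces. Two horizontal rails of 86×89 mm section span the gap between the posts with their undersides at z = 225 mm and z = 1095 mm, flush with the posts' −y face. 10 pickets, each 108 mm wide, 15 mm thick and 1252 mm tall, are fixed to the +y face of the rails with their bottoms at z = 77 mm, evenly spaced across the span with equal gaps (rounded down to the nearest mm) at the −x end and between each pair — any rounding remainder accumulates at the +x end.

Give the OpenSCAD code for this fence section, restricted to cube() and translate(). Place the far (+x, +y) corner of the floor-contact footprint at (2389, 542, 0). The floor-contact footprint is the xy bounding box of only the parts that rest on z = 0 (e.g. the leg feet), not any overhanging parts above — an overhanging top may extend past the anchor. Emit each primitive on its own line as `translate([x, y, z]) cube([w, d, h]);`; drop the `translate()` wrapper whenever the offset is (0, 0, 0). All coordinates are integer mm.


translate([446, 456, 0]) cube([86, 86, 1434]);
translate([2303, 456, 0]) cube([86, 86, 1434]);
translate([532, 456, 225]) cube([1771, 86, 89]);
translate([532, 456, 1095]) cube([1771, 86, 89]);
translate([594, 542, 77]) cube([108, 15, 1252]);
translate([764, 542, 77]) cube([108, 15, 1252]);
translate([934, 542, 77]) cube([108, 15, 1252]);
translate([1104, 542, 77]) cube([108, 15, 1252]);
translate([1274, 542, 77]) cube([108, 15, 1252]);
translate([1444, 542, 77]) cube([108, 15, 1252]);
translate([1614, 542, 77]) cube([108, 15, 1252]);
translate([1784, 542, 77]) cube([108, 15, 1252]);
translate([1954, 542, 77]) cube([108, 15, 1252]);
translate([2124, 542, 77]) cube([108, 15, 1252]);


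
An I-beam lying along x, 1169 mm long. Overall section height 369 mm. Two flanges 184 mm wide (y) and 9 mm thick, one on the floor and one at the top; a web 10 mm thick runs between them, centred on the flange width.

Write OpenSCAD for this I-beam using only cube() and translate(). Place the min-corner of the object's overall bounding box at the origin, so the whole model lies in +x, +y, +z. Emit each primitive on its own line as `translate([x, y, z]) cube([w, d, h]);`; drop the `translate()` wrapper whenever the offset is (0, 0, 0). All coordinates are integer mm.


cube([1169, 184, 9]);
translate([0, 87, 9]) cube([1169, 10, 351]);
translate([0, 0, 360]) cube([1169, 184, 9]);


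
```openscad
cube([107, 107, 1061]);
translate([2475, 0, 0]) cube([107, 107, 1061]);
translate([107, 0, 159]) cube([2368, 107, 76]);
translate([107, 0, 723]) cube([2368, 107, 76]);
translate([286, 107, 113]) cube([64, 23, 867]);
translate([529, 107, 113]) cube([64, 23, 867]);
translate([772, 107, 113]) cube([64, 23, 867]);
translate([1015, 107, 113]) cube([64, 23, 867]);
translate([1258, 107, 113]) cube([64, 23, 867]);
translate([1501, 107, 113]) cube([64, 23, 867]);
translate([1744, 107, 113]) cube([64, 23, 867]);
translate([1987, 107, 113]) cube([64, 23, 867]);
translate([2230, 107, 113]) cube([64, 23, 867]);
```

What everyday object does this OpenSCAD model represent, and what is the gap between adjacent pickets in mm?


A fence section. The picket gap is 179 mm.

Two posts, two rails, 9 pickets — a fence section. Span 2368 mm holds 9 pickets of 64 mm with 10 equal gaps: ⌊(2368 − 9·64) / 10⌋ = 179 mm.


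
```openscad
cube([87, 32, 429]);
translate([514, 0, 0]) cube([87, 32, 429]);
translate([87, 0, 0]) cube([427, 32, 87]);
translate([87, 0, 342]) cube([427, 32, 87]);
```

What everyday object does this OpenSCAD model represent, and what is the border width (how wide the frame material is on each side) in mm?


A picture frame. The border width is 87 mm.

Four thin pieces enclosing a rectangular opening — a picture frame. The two full-height stiles are 429 mm tall; the top rail sits at z = 342 and is 87 mm tall, so the border above the opening is 429 − 342 = 87 mm, matching the stile x-width.


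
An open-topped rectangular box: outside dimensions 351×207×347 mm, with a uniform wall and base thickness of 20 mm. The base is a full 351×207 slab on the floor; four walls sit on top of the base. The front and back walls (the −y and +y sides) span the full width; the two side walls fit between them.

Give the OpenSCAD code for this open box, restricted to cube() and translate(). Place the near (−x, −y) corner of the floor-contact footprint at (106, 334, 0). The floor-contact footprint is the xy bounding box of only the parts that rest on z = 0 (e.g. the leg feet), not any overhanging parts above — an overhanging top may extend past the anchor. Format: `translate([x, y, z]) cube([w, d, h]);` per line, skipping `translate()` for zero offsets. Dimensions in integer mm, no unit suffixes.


translate([106, 334, 0]) cube([351, 207, 20]);
translate([106, 334, 20]) cube([351, 20, 327]);
translate([106, 521, 20]) cube([351, 20, 327]);
translate([106, 354, 20]) cube([20, 167, 327]);
translate([437, 354, 20]) cube([20, 167, 327]);


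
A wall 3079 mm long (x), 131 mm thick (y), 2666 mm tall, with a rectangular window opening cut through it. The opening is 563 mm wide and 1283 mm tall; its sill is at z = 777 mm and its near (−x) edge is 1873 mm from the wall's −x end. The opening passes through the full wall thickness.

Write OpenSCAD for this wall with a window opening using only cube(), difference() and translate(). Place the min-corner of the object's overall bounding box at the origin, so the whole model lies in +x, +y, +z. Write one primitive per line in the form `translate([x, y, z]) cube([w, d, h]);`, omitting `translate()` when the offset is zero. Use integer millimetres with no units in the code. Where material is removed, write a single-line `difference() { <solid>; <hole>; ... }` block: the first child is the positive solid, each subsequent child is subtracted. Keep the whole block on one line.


difference() { cube([3079, 131, 2666]); translate([1873, 0, 777]) cube([563, 131, 1283]); }


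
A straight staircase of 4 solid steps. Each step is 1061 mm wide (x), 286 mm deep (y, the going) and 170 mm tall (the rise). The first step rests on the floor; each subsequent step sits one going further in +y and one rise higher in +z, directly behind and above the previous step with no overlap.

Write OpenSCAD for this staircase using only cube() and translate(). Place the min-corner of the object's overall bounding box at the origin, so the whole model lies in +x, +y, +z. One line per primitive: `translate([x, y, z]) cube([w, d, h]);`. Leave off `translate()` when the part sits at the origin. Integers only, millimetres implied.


cube([1061, 286, 170]);
translate([0, 286, 170]) cube([1061, 286, 170]);
translate([0, 572, 340]) cube([1061, 286, 170]);
translate([0, 858, 510]) cube([1061, 286, 170]);


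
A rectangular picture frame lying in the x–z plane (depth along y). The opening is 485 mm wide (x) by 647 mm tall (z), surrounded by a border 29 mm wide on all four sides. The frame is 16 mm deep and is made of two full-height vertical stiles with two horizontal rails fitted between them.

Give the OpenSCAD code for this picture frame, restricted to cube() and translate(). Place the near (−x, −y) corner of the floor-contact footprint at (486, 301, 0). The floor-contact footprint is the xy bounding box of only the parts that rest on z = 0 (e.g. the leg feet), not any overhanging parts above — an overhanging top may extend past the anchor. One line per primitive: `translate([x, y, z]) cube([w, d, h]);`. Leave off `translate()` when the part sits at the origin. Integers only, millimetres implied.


translate([486, 301, 0]) cube([29, 16, 705]);
translate([1000, 301, 0]) cube([29, 16, 705]);
translate([515, 301, 0]) cube([485, 16, 29]);
translate([515, 301, 676]) cube([485, 16, 29]);


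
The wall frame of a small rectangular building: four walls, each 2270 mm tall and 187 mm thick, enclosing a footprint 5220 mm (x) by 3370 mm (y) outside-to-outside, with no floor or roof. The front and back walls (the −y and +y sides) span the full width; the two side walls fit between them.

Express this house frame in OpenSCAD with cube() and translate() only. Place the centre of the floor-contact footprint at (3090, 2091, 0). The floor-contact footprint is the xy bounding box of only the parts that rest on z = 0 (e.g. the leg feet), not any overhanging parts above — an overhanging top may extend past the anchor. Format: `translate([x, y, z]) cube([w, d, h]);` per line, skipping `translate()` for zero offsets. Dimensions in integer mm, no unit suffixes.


translate([480, 406, 0]) cube([5220, 187, 2270]);
translate([480, 3589, 0]) cube([5220, 187, 2270]);
translate([480, 593, 0]) cube([187, 2996, 2270]);
translate([5513, 593, 0]) cube([187, 2996, 2270]);


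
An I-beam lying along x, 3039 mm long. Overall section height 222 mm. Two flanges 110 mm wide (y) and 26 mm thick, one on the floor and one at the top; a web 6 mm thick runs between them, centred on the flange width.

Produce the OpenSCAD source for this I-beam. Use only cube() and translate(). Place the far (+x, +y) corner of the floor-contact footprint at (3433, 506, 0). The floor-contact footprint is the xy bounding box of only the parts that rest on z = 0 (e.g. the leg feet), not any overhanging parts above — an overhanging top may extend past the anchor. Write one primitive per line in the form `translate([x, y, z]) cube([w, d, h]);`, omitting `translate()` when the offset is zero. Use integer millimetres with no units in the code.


translate([394, 396, 0]) cube([3039, 110, 26]);
translate([394, 448, 26]) cube([3039, 6, 170]);
translate([394, 396, 196]) cube([3039, 110, 26]);


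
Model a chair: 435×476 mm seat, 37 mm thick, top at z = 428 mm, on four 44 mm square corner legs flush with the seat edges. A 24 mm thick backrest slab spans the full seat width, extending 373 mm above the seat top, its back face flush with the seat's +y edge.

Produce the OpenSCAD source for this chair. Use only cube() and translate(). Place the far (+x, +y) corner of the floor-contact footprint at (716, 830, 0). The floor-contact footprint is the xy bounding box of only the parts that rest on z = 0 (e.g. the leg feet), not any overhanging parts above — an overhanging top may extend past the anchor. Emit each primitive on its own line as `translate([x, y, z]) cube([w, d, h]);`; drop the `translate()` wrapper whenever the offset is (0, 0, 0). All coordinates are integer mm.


// leg_h = 428 - 37 = 391
translate([281, 354, 391]) cube([435, 476, 37]);
translate([281, 354, 0]) cube([44, 44, 391]);
translate([672, 354, 0]) cube([44, 44, 391]);
translate([281, 786, 0]) cube([44, 44, 391]);
translate([672, 786, 0]) cube([44, 44, 391]);
translate([281, 806, 428]) cube([435, 24, 373]);


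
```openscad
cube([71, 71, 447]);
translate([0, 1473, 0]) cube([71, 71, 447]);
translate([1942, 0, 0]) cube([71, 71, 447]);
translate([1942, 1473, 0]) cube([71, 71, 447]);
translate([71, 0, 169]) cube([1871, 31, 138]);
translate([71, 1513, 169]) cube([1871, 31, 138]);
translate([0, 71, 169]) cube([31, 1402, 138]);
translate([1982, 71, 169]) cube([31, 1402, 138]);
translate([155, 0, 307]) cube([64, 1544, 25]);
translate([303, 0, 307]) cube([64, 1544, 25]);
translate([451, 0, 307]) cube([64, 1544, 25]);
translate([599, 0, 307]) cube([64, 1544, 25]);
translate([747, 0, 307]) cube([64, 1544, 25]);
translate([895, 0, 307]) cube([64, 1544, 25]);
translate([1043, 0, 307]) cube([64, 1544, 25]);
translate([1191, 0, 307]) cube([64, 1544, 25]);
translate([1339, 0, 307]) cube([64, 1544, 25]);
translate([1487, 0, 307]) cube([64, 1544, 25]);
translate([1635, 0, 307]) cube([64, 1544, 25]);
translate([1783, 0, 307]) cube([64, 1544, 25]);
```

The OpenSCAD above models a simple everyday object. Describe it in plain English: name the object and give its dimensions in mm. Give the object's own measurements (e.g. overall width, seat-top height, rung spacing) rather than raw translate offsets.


A bed frame 2013 mm long (x) by 1544 mm wide (y). Four 71×71 mm corner posts, 447 mm tall, at the corners of the footprint. Four rails of 31 mm thickness and 138 mm height run between adjacent posts with their undersides at z = 169 mm, their outer faces flush with the outside of the frame (the two x-running rails run between the posts' inner faces; the two y-running rails run between the posts' inner faces). 12 slats, each 64 mm wide (x) and 25 mm thick, lie across the top of the two x-running rails, running the full 1544 mm width of the frame in y; along x they sit between the end posts with a 84 mm gap after the −x posts and between neighbouring slats, leaving 95 mm before the +x posts.


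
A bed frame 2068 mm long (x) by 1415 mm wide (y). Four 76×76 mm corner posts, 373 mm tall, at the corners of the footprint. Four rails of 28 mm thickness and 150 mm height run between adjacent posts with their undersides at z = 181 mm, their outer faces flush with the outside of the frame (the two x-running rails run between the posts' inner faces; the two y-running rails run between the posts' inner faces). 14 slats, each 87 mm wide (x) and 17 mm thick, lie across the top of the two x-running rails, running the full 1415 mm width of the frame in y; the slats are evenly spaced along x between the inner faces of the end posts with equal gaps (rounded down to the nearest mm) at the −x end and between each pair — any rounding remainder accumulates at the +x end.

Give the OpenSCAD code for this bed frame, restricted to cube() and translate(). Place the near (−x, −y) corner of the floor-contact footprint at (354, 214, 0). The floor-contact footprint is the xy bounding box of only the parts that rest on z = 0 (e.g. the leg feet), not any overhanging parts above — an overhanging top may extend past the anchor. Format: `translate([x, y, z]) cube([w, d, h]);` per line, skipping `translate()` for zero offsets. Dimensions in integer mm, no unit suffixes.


translate([354, 214, 0]) cube([76, 76, 373]);
translate([354, 1553, 0]) cube([76, 76, 373]);
translate([2346, 214, 0]) cube([76, 76, 373]);
translate([2346, 1553, 0]) cube([76, 76, 373]);
translate([430, 214, 181]) cube([1916, 28, 150]);
translate([430, 1601, 181]) cube([1916, 28, 150]);
translate([354, 290, 181]) cube([28, 1263, 150]);
translate([2394, 290, 181]) cube([28, 1263, 150]);
translate([476, 214, 331]) cube([87, 1415, 17]);
translate([609, 214, 331]) cube([87, 1415, 17]);
translate([742, 214, 331]) cube([87, 1415, 17]);
translate([875, 214, 331]) cube([87, 1415, 17]);
translate([1008, 214, 331]) cube([87, 1415, 17]);
translate([1141, 214, 331]) cube([87, 1415, 17]);
translate([1274, 214, 331]) cube([87, 1415, 17]);
translate([1407, 214, 331]) cube([87, 1415, 17]);
translate([1540, 214, 331]) cube([87, 1415, 17]);
translate([1673, 214, 331]) cube([87, 1415, 17]);
translate([1806, 214, 331]) cube([87, 1415, 17]);
translate([1939, 214, 331]) cube([87, 1415, 17]);
translate([2072, 214, 331]) cube([87, 1415, 17]);
translate([2205, 214, 331]) cube([87, 1415, 17]);


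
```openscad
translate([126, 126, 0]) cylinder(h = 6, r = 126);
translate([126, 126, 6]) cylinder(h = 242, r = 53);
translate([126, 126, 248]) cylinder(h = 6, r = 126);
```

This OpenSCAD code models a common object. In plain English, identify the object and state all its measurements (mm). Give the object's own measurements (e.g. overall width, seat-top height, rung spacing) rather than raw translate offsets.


A spool: two coaxial disc flanges of radius 126 mm and thickness 6 mm, joined by a core cylinder of radius 53 mm and height 242 mm. The lower flange rests on z = 0 and the three cylinders share a vertical axis.


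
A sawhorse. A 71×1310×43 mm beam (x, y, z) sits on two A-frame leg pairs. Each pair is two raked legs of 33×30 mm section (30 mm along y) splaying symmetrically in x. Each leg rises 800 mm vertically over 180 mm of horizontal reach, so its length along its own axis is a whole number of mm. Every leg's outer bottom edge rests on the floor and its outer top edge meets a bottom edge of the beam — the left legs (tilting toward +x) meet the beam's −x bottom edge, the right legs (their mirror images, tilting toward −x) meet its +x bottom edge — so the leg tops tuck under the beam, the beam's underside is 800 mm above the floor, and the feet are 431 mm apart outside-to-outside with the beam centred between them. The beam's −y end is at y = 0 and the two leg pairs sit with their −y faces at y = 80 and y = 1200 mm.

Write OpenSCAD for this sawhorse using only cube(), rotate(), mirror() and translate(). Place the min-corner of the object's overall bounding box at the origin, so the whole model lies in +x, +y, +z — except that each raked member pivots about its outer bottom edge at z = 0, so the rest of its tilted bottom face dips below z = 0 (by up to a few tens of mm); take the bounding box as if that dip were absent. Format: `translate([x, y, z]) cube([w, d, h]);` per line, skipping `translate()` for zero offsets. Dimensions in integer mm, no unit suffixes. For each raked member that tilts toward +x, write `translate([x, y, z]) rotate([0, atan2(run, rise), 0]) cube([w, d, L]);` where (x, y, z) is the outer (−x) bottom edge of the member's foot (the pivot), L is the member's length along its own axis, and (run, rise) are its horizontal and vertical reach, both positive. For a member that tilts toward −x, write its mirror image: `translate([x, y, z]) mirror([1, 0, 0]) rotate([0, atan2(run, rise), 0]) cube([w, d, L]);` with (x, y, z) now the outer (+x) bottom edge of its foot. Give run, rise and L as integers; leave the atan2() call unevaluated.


translate([180, 0, 800]) cube([71, 1310, 43]);
translate([0, 80, 0]) rotate([0, atan2(180, 800), 0]) cube([33, 30, 820]);
translate([431, 80, 0]) mirror([1, 0, 0]) rotate([0, atan2(180, 800), 0]) cube([33, 30, 820]);
translate([0, 1200, 0]) rotate([0, atan2(180, 800), 0]) cube([33, 30, 820]);
translate([431, 1200, 0]) mirror([1, 0, 0]) rotate([0, atan2(180, 800), 0]) cube([33, 30, 820]);


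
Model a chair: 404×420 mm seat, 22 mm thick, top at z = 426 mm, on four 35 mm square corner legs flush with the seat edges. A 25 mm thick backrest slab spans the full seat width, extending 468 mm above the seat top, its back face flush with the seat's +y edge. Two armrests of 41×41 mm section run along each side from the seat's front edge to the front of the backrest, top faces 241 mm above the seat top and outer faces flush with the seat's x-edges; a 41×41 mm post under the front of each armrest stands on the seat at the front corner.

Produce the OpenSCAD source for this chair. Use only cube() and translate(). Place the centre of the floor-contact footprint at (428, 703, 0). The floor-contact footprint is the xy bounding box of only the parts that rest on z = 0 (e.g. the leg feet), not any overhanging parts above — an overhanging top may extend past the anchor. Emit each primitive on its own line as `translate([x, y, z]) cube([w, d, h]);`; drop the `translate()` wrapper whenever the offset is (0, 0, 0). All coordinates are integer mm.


// leg_h = 426 - 22 = 404
// arm post h = 241 - 41 = 200
translate([226, 493, 404]) cube([404, 420, 22]);
translate([226, 493, 0]) cube([35, 35, 404]);
translate([595, 493, 0]) cube([35, 35, 404]);
translate([226, 878, 0]) cube([35, 35, 404]);
translate([595, 878, 0]) cube([35, 35, 404]);
translate([226, 888, 426]) cube([404, 25, 468]);
translate([226, 493, 626]) cube([41, 395, 41]);
translate([589, 493, 626]) cube([41, 395, 41]);
translate([226, 493, 426]) cube([41, 41, 200]);
translate([589, 493, 426]) cube([41, 41, 200]);


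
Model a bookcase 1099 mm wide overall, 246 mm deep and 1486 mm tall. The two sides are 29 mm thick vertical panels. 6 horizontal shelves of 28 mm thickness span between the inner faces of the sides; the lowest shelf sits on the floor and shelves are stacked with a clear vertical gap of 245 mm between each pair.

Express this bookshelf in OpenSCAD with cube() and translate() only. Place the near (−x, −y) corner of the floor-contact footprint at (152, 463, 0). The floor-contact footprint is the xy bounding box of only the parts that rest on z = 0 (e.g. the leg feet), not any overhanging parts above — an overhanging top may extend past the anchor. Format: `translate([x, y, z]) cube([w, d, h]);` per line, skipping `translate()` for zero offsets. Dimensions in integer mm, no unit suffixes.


translate([152, 463, 0]) cube([29, 246, 1486]);
translate([1222, 463, 0]) cube([29, 246, 1486]);
translate([181, 463, 0]) cube([1041, 246, 28]);
translate([181, 463, 273]) cube([1041, 246, 28]);
translate([181, 463, 546]) cube([1041, 246, 28]);
translate([181, 463, 819]) cube([1041, 246, 28]);
translate([181, 463, 1092]) cube([1041, 246, 28]);
translate([181, 463, 1365]) cube([1041, 246, 28]);


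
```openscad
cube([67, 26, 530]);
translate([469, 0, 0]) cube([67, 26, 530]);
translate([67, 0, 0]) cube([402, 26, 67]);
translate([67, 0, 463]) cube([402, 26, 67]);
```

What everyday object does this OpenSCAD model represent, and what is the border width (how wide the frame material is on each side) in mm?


A picture frame. The border width is 67 mm.

Four thin pieces enclosing a rectangular opening — a picture frame. The two full-height stiles are 530 mm tall; the top rail sits at z = 463 and is 67 mm tall, so the border above the opening is 530 − 463 = 67 mm, matching the stile x-width.


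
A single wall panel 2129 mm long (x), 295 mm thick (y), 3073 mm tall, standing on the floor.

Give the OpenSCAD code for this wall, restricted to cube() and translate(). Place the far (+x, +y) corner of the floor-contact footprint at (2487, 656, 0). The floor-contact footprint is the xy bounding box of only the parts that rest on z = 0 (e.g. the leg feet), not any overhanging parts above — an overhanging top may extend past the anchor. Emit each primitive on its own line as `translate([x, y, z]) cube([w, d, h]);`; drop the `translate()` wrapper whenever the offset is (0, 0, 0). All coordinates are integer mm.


translate([358, 361, 0]) cube([2129, 295, 3073]);


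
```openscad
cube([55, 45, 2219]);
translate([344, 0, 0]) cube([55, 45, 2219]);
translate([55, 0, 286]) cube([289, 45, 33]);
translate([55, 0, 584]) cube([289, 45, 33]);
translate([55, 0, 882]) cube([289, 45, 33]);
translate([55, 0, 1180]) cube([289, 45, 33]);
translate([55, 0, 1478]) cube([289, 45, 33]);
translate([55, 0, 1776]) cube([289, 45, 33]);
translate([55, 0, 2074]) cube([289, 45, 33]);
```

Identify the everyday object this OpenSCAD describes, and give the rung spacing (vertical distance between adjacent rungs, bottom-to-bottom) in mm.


A ladder. The rung spacing is 298 mm.

Two tall 55×45 posts with 7 short bars between them — a ladder. Adjacent rungs sit at z = 286 and z = 584, so the spacing is 584 − 286 = 298 mm.


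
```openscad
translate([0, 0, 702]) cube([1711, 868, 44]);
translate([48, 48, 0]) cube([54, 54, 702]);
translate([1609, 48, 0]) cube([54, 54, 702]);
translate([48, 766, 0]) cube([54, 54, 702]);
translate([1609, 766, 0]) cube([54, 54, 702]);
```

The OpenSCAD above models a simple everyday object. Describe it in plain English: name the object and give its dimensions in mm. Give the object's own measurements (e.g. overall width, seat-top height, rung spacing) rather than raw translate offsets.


A table: top 1711 mm (x) × 868 mm (y), 44 mm thick, upper face at z = 746 mm, on four 54×54 mm square legs, each inset 48 mm from the nearest pair of top edges from z = 0 to the bottom of the top.
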